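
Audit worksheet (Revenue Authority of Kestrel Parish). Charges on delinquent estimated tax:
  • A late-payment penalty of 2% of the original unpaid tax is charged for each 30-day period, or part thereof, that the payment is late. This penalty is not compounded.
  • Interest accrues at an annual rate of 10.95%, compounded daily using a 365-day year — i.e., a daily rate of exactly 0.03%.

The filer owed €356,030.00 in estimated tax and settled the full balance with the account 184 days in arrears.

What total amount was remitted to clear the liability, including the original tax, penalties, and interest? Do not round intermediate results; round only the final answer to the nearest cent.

Penalty periods: ⌈184/30⌉ = 7; penalty = 7 × 2% × €356,030.00 = €49,844.20
Interest: €356,030.00 × ((1 + 0.0003)^184 − 1) = €356,030.00 × 0.05674320… = €20,202.2800…
Total = €356,030.00 + €49,844.2000 + €20,202.2800… = €426,076.48

€426,076.48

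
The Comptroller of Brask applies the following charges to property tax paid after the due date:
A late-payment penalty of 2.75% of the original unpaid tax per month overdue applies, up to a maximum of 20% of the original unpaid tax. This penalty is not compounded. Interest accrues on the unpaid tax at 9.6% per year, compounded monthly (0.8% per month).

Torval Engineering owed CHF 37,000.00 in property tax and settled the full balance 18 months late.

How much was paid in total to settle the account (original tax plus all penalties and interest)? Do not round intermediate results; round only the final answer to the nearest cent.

CHF 50,106.24

Penalty (uncapped): 18 × 2.75% × CHF 37,000.00 = CHF 18,315.00; cap = 20% × CHF 37,000.00 = CHF 7,400.00 → penalty = CHF 7,400.00
Interest: CHF 37,000.00 × ((1 + 0.008)^18 − 1) = CHF 37,000.00 × 0.1542226… = CHF 5,706.2366…
Total = CHF 37,000.00 + CHF 7,400.0000 + CHF 5,706.2366… = CHF 50,106.24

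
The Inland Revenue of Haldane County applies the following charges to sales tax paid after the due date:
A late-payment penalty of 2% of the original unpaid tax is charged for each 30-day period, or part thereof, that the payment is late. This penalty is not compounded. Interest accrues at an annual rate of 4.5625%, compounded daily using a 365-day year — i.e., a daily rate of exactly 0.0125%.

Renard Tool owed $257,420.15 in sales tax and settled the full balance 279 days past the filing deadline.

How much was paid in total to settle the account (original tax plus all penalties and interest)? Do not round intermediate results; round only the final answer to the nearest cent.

Penalty periods: ⌈279/30⌉ = 10; penalty = 10 × 2% × $257,420.15 = $51,484.03
Interest: $257,420.15 × ((1 + 0.000125)^279 − 1) = $257,420.15 × 0.03548801… = $9,135.3282…
Total = $257,420.15 + $51,484.0300 + $9,135.3282… = $318,039.51

$318,039.51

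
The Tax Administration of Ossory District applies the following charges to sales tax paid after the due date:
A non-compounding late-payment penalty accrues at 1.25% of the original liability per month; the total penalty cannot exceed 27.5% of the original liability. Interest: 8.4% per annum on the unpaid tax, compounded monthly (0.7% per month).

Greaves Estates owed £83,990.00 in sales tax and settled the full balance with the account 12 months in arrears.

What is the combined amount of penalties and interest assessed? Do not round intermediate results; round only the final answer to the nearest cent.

£19,931.72

Penalty: 12 × 1.25% × £83,990.00 = £12,598.50 (below the 27.5% cap of £23,097.25)
Interest: £83,990.00 × ((1 + 0.007)^12 − 1) = £83,990.00 × 0.0873107… = £7,333.2225…
Penalties + interest = £12,598.5000 + £7,333.2225… = £19,931.72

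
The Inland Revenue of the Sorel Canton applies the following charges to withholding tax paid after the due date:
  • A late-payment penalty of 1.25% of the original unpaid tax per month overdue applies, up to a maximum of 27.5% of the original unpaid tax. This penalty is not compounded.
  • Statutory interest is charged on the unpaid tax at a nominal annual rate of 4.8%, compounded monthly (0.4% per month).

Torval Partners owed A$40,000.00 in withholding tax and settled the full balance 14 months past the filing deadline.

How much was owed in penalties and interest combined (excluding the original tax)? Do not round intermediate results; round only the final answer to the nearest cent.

Penalty: 14 × 1.25% × A$40,000.00 = A$7,000.00 (below the 27.5% cap of A$11,000.00)
Interest: A$40,000.00 × ((1 + 0.004)^14 − 1) = A$40,000.00 × 0.0574796… = A$2,299.1822…
Penalties + interest = A$7,000.0000 + A$2,299.1822… = A$9,299.18

A$9,299.18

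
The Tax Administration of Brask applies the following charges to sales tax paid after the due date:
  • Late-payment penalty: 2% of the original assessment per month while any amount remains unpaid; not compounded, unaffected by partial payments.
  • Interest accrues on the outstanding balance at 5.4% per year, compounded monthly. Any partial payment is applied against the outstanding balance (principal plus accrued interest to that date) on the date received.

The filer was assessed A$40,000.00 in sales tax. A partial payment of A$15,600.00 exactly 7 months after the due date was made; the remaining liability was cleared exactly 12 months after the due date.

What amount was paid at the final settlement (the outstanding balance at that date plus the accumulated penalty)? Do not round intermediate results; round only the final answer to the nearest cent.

Monthly rate = 5.4% ÷ 12 = 0.45%
Balance at month 7: A$40,000.0000 × (1 + 0.0045)^7 = A$41,277.1382…
After A$15,600.00 payment: A$41,277.1382… − A$15,600.00 = A$25,677.1382…
Balance at month 12: A$25,677.1382… × (1 + 0.0045)^5 = A$26,260.0968…
Penalty: 12 × 2% × A$40,000.00 = A$9,600.00
Final settlement = outstanding balance + penalty = A$26,260.0968… + A$9,600.00 = A$35,860.10

A$35,860.10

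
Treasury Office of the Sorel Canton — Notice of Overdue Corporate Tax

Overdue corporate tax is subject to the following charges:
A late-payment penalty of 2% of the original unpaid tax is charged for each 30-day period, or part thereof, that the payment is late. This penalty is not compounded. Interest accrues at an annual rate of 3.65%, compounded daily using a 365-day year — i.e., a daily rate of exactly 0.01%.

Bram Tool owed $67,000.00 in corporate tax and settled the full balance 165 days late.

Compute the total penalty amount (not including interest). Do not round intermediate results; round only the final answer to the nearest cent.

Penalty periods: ⌈165/30⌉ = 6; penalty = 6 × 2% × $67,000.00 = $8,040.00

$8,040.00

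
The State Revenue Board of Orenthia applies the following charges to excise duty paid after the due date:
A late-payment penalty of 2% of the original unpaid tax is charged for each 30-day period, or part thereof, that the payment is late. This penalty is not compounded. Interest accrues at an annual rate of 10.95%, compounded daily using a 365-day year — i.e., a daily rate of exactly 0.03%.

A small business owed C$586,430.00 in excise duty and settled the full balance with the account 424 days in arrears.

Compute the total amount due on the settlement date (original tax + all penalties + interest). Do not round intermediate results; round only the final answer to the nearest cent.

Penalty periods: ⌈424/30⌉ = 15; penalty = 15 × 2% × C$586,430.00 = C$175,929.00
Interest: C$586,430.00 × ((1 + 0.0003)^424 − 1) = C$586,430.00 × 0.13562246… = C$79,533.0794…
Total = C$586,430.00 + C$175,929.0000 + C$79,533.0794… = C$841,892.08

C$841,892.08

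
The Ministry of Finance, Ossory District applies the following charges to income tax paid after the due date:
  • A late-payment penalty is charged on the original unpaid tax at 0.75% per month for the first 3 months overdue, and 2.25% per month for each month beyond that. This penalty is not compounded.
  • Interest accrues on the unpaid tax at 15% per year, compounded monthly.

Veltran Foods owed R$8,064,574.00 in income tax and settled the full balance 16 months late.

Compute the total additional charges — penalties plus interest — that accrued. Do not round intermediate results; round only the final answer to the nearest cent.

R$4,313,656.34

Penalty, months 1–3: 3 × 0.75% × R$8,064,574.00 = R$181,452.92…
Penalty, months 4–16: 13 × 2.25% × R$8,064,574.00 = R$2,358,887.90…
Interest (15%/yr ÷ 12 = 1.25%/month): R$8,064,574.00 × ((1 + 0.0125)^16 − 1) = R$1,773,315.5293…
Penalties + interest = R$2,540,340.8100 + R$1,773,315.5293… = R$4,313,656.34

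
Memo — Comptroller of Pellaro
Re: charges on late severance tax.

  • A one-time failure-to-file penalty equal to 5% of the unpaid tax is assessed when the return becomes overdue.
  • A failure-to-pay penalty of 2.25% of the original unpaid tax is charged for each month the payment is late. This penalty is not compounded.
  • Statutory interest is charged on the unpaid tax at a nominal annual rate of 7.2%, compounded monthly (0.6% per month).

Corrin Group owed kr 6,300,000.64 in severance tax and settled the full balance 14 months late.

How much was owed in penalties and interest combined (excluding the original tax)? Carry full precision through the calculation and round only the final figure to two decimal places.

Failure-to-file penalty: 5% × kr 6,300,000.64 = kr 315,000.03…
Failure-to-pay penalty: 14 × 2.25% × kr 6,300,000.64 = kr 1,984,500.20…
Interest: kr 6,300,000.64 × ((1 + 0.006)^14 − 1) = kr 6,300,000.64 × 0.0873559… = kr 550,342.4590…
Penalties + interest = kr 2,299,500.2336 + kr 550,342.4590… = kr 2,849,842.69

kr 2,849,842.69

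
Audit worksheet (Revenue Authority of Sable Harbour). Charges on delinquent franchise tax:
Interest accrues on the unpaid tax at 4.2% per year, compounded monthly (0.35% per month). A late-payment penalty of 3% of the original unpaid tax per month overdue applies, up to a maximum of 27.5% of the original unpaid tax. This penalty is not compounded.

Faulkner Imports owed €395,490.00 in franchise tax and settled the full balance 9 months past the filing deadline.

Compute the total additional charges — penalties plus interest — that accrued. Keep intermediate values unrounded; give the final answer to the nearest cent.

Penalty: 9 × 3% × €395,490.00 = €106,782.30 (below the 27.5% cap of €108,759.75)
Interest: €395,490.00 × ((1 + 0.0035)^9 − 1) = €395,490.00 × 0.0319446… = €12,633.7780…
Penalties + interest = €106,782.3000 + €12,633.7780… = €119,416.08

€119,416.08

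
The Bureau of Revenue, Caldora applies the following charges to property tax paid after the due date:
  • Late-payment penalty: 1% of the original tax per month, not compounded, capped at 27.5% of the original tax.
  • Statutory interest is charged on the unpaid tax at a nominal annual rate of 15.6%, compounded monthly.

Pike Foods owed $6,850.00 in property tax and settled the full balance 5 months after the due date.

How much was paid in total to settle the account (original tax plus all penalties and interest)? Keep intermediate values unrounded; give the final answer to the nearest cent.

Penalty: 5 × 1% × $6,850.00 = $342.50 (below the 27.5% cap of $1,883.75)
Interest (15.6%/yr ÷ 12 = 1.3%/month): $6,850.00 × ((1 + 0.013)^5 − 1) = $456.9780…
Total = $6,850.00 + $342.5000 + $456.9780… = $7,649.48

$7,649.48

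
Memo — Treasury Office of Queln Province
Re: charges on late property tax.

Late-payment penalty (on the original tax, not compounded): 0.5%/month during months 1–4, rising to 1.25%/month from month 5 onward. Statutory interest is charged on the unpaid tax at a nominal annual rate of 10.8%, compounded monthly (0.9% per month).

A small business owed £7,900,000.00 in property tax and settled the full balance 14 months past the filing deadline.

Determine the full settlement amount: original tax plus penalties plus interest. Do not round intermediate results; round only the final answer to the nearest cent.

£10,101,280.04

Penalty, months 1–4: 4 × 0.5% × £7,900,000.00 = £158,000.00
Penalty, months 5–14: 10 × 1.25% × £7,900,000.00 = £987,500.00
Interest: £7,900,000.00 × ((1 + 0.009)^14 − 1) = £7,900,000.00 × 0.1336430… = £1,055,780.0428…
Total = £7,900,000.00 + £1,145,500.0000 + £1,055,780.0428… = £10,101,280.04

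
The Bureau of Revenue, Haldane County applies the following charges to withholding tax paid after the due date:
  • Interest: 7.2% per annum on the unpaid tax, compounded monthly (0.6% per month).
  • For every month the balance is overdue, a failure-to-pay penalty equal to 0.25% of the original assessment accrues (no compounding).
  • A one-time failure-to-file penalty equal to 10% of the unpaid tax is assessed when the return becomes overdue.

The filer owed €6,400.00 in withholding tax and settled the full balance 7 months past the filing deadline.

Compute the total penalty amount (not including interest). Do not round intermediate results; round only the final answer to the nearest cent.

Failure-to-file penalty: 10% × €6,400.00 = €640.00
Failure-to-pay penalty = 0.25% × €6,400.00 × 7 mo = €112.00
Total penalty = €640.00 + €112.00 = €752.00

€752.00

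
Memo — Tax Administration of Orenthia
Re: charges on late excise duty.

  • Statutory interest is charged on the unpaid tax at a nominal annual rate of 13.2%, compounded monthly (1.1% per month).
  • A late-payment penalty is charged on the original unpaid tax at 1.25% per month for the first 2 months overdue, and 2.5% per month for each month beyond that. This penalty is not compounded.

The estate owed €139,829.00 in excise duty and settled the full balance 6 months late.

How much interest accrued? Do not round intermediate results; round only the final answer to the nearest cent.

Interest: €139,829.00 × ((1 + 0.011)^6 − 1) = €139,829.00 × 0.0678418… = €9,486.2567…

€9,486.26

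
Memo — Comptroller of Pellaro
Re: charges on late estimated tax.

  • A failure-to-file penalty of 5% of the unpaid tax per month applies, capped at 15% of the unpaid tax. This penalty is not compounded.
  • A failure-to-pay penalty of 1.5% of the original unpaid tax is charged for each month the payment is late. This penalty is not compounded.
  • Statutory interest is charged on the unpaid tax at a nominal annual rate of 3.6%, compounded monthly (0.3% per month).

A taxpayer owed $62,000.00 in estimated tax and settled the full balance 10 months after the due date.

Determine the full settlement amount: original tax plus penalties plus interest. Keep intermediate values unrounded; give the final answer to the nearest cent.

$82,485.31

Failure-to-file: 10 × 5% × $62,000.00 = $31,000.00, capped at 15% × $62,000.00 = $9,300.00
Failure-to-pay penalty = 1.5% × $62,000.00 × 10 mo = $9,300.00
Interest: $62,000.00 × ((1 + 0.003)^10 − 1) = $62,000.00 × 0.0304083… = $1,885.3119…
Total = $62,000.00 + $18,600.0000 + $1,885.3119… = $82,485.31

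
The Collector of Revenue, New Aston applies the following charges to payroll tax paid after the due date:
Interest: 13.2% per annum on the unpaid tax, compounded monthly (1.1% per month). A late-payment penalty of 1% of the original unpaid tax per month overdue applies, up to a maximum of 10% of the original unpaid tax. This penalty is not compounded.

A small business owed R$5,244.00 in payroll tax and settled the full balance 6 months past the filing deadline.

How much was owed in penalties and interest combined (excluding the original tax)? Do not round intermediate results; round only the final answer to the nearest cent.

R$670.40

Penalty: 6 × 1% × R$5,244.00 = R$314.64 (below the 10% cap of R$524.40)
Interest: R$5,244.00 × ((1 + 0.011)^6 − 1) = R$5,244.00 × 0.0678418… = R$355.7626…
Penalties + interest = R$314.6400 + R$355.7626… = R$670.40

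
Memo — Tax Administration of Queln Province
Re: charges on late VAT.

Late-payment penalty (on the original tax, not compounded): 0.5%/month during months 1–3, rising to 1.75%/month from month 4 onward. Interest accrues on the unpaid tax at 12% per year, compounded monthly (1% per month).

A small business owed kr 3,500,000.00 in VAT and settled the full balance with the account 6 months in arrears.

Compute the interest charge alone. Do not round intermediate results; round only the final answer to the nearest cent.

kr 215,320.53

Interest: kr 3,500,000.00 × ((1 + 0.01)^6 − 1) = kr 3,500,000.00 × 0.0615202… = kr 215,320.5271…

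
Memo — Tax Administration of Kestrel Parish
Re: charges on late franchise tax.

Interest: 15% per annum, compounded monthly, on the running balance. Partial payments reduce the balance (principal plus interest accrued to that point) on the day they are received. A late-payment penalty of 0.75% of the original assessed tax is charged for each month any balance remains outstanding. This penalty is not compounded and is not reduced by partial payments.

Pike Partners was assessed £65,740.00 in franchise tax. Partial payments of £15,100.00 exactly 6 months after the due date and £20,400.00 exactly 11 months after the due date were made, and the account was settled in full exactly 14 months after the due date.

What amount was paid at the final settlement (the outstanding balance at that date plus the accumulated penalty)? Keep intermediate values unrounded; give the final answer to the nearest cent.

Monthly rate = 15% ÷ 12 = 1.25%
Balance at month 6: £65,740.0000 × (1 + 0.0125)^6 = £70,827.1703…
After £15,100.00 payment: £70,827.1703… − £15,100.00 = £55,727.1703…
Balance at month 11: £55,727.1703… × (1 + 0.0125)^5 = £59,298.2874…
After £20,400.00 payment: £59,298.2874… − £20,400.00 = £38,898.2874…
Balance at month 14: £38,898.2874… × (1 + 0.0125)^3 = £40,375.2827…
Penalty: 14 × 0.75% × £65,740.00 = £6,902.70
Final settlement = outstanding balance + penalty = £40,375.2827… + £6,902.70 = £47,277.98

£47,277.98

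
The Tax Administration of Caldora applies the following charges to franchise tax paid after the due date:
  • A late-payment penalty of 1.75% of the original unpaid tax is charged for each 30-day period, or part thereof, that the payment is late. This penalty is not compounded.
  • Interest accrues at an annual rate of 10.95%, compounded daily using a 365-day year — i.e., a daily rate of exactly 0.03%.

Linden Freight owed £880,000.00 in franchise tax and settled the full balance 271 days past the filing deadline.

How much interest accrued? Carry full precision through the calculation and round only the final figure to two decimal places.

Interest: £880,000.00 × ((1 + 0.0003)^271 − 1) = £880,000.00 × 0.08468303… = £74,521.0677…

£74,521.07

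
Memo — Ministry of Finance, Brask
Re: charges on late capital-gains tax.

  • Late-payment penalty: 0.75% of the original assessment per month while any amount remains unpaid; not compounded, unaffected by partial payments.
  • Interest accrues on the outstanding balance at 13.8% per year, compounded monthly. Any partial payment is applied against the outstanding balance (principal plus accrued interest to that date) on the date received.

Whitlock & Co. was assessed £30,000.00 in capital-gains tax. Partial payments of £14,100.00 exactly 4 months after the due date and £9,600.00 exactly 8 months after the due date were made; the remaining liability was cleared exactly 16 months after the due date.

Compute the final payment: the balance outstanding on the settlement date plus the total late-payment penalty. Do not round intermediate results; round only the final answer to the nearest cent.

Monthly rate = 13.8% ÷ 12 = 1.15%
Balance at month 4: £30,000.0000 × (1 + 0.0115)^4 = £31,403.9880…
After £14,100.00 payment: £31,403.9880… − £14,100.00 = £17,303.9880…
Balance at month 8: £17,303.9880… × (1 + 0.0115)^4 = £18,113.8078…
After £9,600.00 payment: £18,113.8078… − £9,600.00 = £8,513.8078…
Balance at month 16: £8,513.8078… × (1 + 0.0115)^8 = £9,329.3403…
Penalty: 16 × 0.75% × £30,000.00 = £3,600.00
Final settlement = outstanding balance + penalty = £9,329.3403… + £3,600.00 = £12,929.34

£12,929.34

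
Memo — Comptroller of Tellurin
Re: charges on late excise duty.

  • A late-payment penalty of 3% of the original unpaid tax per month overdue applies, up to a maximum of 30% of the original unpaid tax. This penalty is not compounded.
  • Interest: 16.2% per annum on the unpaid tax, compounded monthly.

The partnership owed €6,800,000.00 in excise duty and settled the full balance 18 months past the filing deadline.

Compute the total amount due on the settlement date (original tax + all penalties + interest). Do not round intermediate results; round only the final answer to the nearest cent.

€10,696,383.08

Penalty (uncapped): 18 × 3% × €6,800,000.00 = €3,672,000.00; cap = 30% × €6,800,000.00 = €2,040,000.00 → penalty = €2,040,000.00
Interest (16.2%/yr ÷ 12 = 1.35%/month): €6,800,000.00 × ((1 + 0.0135)^18 − 1) = €1,856,383.0751…
Total = €6,800,000.00 + €2,040,000.0000 + €1,856,383.0751… = €10,696,383.08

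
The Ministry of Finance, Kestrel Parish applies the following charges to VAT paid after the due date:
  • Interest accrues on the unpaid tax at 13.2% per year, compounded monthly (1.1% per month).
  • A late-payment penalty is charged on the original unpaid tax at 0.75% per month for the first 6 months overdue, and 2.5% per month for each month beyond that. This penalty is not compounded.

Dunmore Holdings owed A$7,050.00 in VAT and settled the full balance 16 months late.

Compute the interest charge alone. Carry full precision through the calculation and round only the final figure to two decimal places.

Interest: A$7,050.00 × ((1 + 0.011)^16 − 1) = A$7,050.00 × 0.1912927… = A$1,348.6137…

A$1,348.61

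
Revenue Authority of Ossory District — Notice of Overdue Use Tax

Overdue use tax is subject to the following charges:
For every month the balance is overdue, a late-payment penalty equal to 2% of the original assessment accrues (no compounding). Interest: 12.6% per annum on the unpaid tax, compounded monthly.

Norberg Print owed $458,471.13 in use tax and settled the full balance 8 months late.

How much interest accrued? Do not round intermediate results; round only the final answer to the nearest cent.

$39,956.99

Interest (12.6%/yr ÷ 12 = 1.05%/month): $458,471.13 × ((1 + 0.0105)^8 − 1) = $39,956.9900…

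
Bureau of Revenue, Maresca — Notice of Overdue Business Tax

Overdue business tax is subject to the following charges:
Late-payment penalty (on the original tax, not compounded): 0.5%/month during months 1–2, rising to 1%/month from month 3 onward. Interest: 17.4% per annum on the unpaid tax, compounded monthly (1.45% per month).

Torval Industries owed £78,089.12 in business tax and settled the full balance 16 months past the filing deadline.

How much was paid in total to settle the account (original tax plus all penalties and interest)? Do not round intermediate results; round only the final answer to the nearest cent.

£110,029.18

Penalty, months 1–2: 2 × 0.5% × £78,089.12 = £780.89…
Penalty, months 3–16: 14 × 1% × £78,089.12 = £10,932.48…
Interest: £78,089.12 × ((1 + 0.0145)^16 − 1) = £78,089.12 × 0.2590206… = £20,226.6875…
Total = £78,089.12 + £11,713.3680 + £20,226.6875… = £110,029.18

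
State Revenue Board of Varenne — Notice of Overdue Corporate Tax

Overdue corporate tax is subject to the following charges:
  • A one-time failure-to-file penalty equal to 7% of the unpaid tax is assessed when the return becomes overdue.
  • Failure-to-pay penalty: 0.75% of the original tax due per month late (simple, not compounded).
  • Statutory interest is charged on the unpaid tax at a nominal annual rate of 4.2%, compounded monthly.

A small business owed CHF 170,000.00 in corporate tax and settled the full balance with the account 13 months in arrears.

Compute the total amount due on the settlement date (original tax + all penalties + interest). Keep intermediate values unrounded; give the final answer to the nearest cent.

Failure-to-file penalty: 7% × CHF 170,000.00 = CHF 11,900.00
Failure-to-pay penalty: 13 × 0.75% × CHF 170,000.00 = CHF 16,575.00
Interest (4.2%/yr ÷ 12 = 0.35%/month): CHF 170,000.00 × ((1 + 0.0035)^13 − 1) = CHF 7,899.5379…
Total = CHF 170,000.00 + CHF 28,475.0000 + CHF 7,899.5379… = CHF 206,374.54

CHF 206,374.54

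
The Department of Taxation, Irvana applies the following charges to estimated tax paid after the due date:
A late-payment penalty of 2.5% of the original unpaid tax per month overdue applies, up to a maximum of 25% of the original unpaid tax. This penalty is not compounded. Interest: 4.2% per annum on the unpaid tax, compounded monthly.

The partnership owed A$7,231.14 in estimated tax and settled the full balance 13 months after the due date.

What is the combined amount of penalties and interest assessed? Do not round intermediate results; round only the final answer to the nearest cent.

Penalty (uncapped): 13 × 2.5% × A$7,231.14 = A$2,350.12…; cap = 25% × A$7,231.14 = A$1,807.79… → penalty = A$1,807.79…
Interest (4.2%/yr ÷ 12 = 0.35%/month): A$7,231.14 × ((1 + 0.0035)^13 − 1) = A$336.0157…
Penalties + interest = A$1,807.7850 + A$336.0157… = A$2,143.80

A$2,143.80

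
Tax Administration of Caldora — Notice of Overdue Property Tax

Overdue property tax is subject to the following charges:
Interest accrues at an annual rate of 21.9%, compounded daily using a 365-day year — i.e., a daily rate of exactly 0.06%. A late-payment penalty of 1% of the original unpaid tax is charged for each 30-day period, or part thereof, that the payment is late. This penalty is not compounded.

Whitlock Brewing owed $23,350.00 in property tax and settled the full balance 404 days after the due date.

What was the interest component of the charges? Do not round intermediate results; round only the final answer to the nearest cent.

$6,402.83

Interest: $23,350.00 × ((1 + 0.0006)^404 − 1) = $23,350.00 × 0.27421119… = $6,402.8312…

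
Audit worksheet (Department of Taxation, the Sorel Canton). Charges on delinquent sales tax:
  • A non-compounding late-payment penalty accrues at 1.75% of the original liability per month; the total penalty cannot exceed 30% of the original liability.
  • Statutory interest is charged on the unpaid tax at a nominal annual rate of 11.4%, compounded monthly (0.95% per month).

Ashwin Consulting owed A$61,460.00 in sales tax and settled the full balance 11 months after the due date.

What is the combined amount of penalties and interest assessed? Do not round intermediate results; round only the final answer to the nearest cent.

A$18,567.55

Penalty: 11 × 1.75% × A$61,460.00 = A$11,831.05 (below the 30% cap of A$18,438.00)
Interest: A$61,460.00 × ((1 + 0.0095)^11 − 1) = A$61,460.00 × 0.1096079… = A$6,736.5040…
Penalties + interest = A$11,831.0500 + A$6,736.5040… = A$18,567.55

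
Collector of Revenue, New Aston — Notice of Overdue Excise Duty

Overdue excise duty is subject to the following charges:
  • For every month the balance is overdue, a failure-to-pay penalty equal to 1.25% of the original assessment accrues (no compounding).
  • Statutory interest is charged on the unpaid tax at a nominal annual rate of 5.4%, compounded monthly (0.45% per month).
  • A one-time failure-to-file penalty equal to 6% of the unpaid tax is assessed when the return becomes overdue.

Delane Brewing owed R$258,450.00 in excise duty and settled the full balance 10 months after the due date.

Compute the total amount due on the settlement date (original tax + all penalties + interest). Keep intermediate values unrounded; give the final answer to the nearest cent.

R$318,131.86

Failure-to-file penalty: 6% × R$258,450.00 = R$15,507.00
Failure-to-pay penalty: 10 × 1.25% × R$258,450.00 = R$32,306.25
Interest: R$258,450.00 × ((1 + 0.0045)^10 − 1) = R$258,450.00 × 0.0459223… = R$11,868.6111…
Total = R$258,450.00 + R$47,813.2500 + R$11,868.6111… = R$318,131.86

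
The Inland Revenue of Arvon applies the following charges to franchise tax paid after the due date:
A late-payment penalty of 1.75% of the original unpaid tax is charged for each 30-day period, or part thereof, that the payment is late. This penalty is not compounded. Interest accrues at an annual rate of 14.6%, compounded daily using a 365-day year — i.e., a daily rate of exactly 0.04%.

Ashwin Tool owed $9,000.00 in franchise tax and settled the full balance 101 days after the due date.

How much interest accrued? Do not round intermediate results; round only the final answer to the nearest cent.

$370.97

Interest: $9,000.00 × ((1 + 0.0004)^101 − 1) = $9,000.00 × 0.04121877… = $370.9689…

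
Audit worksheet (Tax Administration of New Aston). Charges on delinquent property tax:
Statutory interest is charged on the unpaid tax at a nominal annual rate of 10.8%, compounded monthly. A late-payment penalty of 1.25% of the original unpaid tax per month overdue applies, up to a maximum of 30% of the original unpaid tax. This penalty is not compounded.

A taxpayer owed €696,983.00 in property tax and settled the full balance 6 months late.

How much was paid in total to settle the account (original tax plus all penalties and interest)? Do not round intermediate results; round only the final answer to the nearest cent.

Penalty: 6 × 1.25% × €696,983.00 = €52,273.73… (below the 30% cap of €209,094.90)
Interest (10.8%/yr ÷ 12 = 0.9%/month): €696,983.00 × ((1 + 0.009)^6 − 1) = €38,494.1472…
Total = €696,983.00 + €52,273.7250 + €38,494.1472… = €787,750.87

€787,750.87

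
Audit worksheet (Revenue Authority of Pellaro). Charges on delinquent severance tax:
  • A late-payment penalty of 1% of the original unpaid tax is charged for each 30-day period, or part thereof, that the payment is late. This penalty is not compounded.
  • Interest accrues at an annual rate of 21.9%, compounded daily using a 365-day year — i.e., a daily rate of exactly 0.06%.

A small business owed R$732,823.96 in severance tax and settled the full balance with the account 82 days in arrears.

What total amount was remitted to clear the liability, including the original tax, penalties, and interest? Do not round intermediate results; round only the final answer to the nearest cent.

Penalty periods: ⌈82/30⌉ = 3; penalty = 3 × 1% × R$732,823.96 = R$21,984.72…
Interest: R$732,823.96 × ((1 + 0.0006)^82 − 1) = R$732,823.96 × 0.05041492… = R$36,945.2597…
Total = R$732,823.96 + R$21,984.7188 + R$36,945.2597… = R$791,753.94

R$791,753.94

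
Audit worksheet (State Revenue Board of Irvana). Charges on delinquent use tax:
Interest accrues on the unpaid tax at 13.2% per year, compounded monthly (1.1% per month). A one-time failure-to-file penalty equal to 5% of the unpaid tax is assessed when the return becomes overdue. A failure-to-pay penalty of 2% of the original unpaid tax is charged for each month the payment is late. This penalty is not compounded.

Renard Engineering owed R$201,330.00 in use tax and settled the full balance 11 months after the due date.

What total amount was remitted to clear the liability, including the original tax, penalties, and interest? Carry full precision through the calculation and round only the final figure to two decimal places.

Failure-to-file penalty: 5% × R$201,330.00 = R$10,066.50
Failure-to-pay penalty = 2% × R$201,330.00 × 11 mo = R$44,292.60
Interest: R$201,330.00 × ((1 + 0.011)^11 − 1) = R$201,330.00 × 0.1278795… = R$25,745.9841…
Total = R$201,330.00 + R$54,359.1000 + R$25,745.9841… = R$281,435.08

R$281,435.08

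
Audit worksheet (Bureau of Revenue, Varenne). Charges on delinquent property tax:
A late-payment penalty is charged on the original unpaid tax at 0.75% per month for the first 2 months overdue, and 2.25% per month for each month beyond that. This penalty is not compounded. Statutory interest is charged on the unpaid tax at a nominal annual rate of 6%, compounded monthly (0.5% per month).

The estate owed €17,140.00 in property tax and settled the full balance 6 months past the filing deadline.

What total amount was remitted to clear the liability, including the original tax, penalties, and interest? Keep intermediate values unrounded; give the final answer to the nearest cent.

€19,460.37

Penalty, months 1–2: 2 × 0.75% × €17,140.00 = €257.10
Penalty, months 3–6: 4 × 2.25% × €17,140.00 = €1,542.60
Interest: €17,140.00 × ((1 + 0.005)^6 − 1) = €17,140.00 × 0.0303775… = €520.6705…
Total = €17,140.00 + €1,799.7000 + €520.6705… = €19,460.37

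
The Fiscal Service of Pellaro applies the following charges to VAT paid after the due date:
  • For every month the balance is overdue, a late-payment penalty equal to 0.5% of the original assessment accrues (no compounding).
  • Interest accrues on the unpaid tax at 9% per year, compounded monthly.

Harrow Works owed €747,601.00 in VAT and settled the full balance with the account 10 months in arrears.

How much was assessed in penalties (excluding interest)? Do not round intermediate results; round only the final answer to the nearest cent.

Late-payment penalty: 10 × 0.5% × €747,601.00 = €37,380.05

€37,380.05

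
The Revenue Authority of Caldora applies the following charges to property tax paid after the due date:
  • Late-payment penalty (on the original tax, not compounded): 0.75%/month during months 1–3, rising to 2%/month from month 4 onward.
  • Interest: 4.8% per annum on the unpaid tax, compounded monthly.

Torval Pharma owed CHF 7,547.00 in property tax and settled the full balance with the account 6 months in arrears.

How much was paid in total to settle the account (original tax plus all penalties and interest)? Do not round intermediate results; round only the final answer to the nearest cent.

Penalty, months 1–3: 3 × 0.75% × CHF 7,547.00 = CHF 169.81…
Penalty, months 4–6: 3 × 2% × CHF 7,547.00 = CHF 452.82
Interest (4.8%/yr ÷ 12 = 0.4%/month): CHF 7,547.00 × ((1 + 0.004)^6 − 1) = CHF 182.9490…
Total = CHF 7,547.00 + CHF 622.6275 + CHF 182.9490… = CHF 8,352.58

CHF 8,352.58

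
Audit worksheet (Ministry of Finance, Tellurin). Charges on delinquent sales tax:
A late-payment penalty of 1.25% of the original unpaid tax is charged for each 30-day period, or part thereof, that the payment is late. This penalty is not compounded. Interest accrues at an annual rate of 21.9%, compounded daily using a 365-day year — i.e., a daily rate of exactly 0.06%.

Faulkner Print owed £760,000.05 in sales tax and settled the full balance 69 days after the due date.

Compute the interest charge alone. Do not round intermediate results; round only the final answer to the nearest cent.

Interest: £760,000.05 × ((1 + 0.0006)^69 − 1) = £760,000.05 × 0.04225599… = £32,114.5545…

£32,114.55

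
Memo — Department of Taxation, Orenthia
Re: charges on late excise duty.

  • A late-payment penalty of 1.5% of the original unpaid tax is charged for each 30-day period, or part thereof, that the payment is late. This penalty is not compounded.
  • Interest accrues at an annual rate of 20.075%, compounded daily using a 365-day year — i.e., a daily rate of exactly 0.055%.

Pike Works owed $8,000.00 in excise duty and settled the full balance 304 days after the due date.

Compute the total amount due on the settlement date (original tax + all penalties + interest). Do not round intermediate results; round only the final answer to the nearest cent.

Penalty periods: ⌈304/30⌉ = 11; penalty = 11 × 1.5% × $8,000.00 = $1,320.00
Interest: $8,000.00 × ((1 + 0.00055)^304 − 1) = $8,000.00 × 0.18193631… = $1,455.4905…
Total = $8,000.00 + $1,320.0000 + $1,455.4905… = $10,775.49

$10,775.49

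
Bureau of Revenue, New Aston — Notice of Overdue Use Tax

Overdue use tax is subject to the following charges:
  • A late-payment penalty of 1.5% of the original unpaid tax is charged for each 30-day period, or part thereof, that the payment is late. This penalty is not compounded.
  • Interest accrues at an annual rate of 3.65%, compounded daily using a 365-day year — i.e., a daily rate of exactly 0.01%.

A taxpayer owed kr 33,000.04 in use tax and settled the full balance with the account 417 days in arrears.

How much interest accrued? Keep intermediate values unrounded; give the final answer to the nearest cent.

kr 1,405.12

Interest: kr 33,000.04 × ((1 + 0.0001)^417 − 1) = kr 33,000.04 × 0.04257948… = kr 1,405.1247…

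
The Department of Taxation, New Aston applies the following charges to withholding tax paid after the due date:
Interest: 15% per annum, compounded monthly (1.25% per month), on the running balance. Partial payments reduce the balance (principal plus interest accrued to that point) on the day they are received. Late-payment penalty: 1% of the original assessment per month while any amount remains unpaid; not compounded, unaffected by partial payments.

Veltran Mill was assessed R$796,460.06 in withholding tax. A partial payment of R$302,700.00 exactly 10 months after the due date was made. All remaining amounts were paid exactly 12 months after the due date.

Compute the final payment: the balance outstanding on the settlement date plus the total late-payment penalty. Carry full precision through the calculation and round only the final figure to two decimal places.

Balance at month 10: R$796,460.0600 × (1 + 0.0125)^10 = R$901,808.4929…
After R$302,700.00 payment: R$901,808.4929… − R$302,700.00 = R$599,108.4929…
Balance at month 12: R$599,108.4929… × (1 + 0.0125)^2 = R$614,179.8160…
Penalty: 12 × 1% × R$796,460.06 = R$95,575.21…
Final settlement = outstanding balance + penalty = R$614,179.8160… + R$95,575.21… = R$709,755.02

R$709,755.02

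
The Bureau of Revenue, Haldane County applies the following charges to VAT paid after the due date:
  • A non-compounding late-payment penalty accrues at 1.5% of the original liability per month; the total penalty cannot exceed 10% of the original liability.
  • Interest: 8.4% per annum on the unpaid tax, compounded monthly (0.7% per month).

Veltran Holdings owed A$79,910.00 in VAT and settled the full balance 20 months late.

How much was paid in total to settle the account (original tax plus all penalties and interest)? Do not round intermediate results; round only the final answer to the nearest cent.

A$99,864.56

Penalty (uncapped): 20 × 1.5% × A$79,910.00 = A$23,973.00; cap = 10% × A$79,910.00 = A$7,991.00 → penalty = A$7,991.00
Interest: A$79,910.00 × ((1 + 0.007)^20 − 1) = A$79,910.00 × 0.1497129… = A$11,963.5593…
Total = A$79,910.00 + A$7,991.0000 + A$11,963.5593… = A$99,864.56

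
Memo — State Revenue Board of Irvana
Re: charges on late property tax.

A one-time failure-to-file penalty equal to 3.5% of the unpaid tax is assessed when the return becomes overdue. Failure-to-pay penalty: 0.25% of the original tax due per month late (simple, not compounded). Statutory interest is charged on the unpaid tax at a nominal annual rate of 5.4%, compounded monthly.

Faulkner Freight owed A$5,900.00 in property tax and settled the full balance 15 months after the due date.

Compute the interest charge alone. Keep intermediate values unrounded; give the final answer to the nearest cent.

Interest (5.4%/yr ÷ 12 = 0.45%/month): A$5,900.00 × ((1 + 0.0045)^15 − 1) = A$411.0428…

A$411.04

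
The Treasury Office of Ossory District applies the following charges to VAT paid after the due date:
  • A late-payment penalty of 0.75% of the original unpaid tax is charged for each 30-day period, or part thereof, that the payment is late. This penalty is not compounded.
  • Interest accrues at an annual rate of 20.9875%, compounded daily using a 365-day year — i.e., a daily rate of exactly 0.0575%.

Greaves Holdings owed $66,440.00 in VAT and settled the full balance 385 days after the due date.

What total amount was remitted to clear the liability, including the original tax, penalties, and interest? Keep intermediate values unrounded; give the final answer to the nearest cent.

Penalty periods: ⌈385/30⌉ = 13; penalty = 13 × 0.75% × $66,440.00 = $6,477.90
Interest: $66,440.00 × ((1 + 0.000575)^385 − 1) = $66,440.00 × 0.24771188… = $16,457.9774…
Total = $66,440.00 + $6,477.9000 + $16,457.9774… = $89,375.88

$89,375.88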